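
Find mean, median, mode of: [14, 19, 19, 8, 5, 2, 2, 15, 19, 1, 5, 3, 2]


Sorted: [1, 2, 2, 2, 3, 5, 5, 8, 14, 15, 19, 19, 19]
Mean = 114/13
Median = 5
Freq: {14: 1, 19: 3, 8: 1, 5: 2, 2: 3, 15: 1, 1: 1, 3: 1}
Mode: [2, 19]

Mean=114/13, Median=5, Mode=[2, 19]


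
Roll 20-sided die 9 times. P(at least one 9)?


P(no 9)^9 = (19/20)^9 = 322687697779/512000000000
P(≥1) = 1 - 322687697779/512000000000 = 189312302221/512000000000

P = 189312302221/512000000000 ≈ 36.98%


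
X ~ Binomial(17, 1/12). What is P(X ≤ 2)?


P(X ≤ 2) = Σ P(X=i) for i=0..2
P(X=0) = 505447028499293771/2218611106740436992
P(X=1) = 781145407680726737/2218611106740436992
P(X=2) = 71013218880066067/277326388342554624
Sum = 154558182268379087/184884258895036416

P(X ≤ 2) = 154558182268379087/184884258895036416 ≈ 83.60%


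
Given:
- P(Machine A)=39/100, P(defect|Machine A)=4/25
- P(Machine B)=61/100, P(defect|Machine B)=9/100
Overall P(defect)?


P(B) = Σ P(B|Aᵢ)×P(Aᵢ)
  4/25×39/100 = 39/625
  9/100×61/100 = 549/10000
Sum = 1173/10000

P(defect) = 1173/10000 ≈ 11.73%


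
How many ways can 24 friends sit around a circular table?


Circular arrangements of 24 distinct objects: fix one position to break rotational symmetry.
(n-1)! = 23! = 25852016738884976640000

25852016738884976640000


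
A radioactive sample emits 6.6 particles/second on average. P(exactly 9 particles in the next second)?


Poisson(λ=6.6): P(X=9) = e^(-λ)×λ^k/k!
= e^(-6.6) × 6.6^9 / 9!
≈ 0.001360368038 × 23762680.0138 / 362880 ≈ 0.089082

P(X=9) ≈ 0.089082 ≈ 8.91%


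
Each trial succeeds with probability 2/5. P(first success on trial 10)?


Geometric: P(X=10) = (1-p)^(k-1)×p = (3/5)^9×2/5 = 39366/9765625

P(X=10) = 39366/9765625 ≈ 0.40%


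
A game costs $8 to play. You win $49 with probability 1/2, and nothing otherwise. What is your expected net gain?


E[gain] = (49-8)×1/2 + (-8)×1/2
= 41/2 - 4 = 33/2

Expected net gain = $33/2 ≈ $16.50


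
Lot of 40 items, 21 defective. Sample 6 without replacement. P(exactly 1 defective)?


Hypergeometric: C(21,1)×C(19,5)/C(40,6)
= 21×11628/3838380 = 153/2405

P(X=1) = 153/2405 ≈ 6.36%


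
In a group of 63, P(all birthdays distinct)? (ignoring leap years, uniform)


P(all different) = Π(365-i)/365 for i=0..62
= (365/365)×(364/365)×...×(303/365)
= 0.003396

P ≈ 0.0034 ≈ 0.34%


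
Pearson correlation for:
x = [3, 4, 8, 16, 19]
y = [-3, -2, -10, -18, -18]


n=5, Σx=50, Σy=-51, Σxy=-727, Σx²=706, Σy²=761
r = (5×(-727) - 50×(-51))/√((5×706 - 50²)(5×761 - (-51)²))
= -1085/√(1030×1204) = -1085/√1240120 ≈ -1085/1113.6068 ≈ -0.9743

r ≈ -0.9743


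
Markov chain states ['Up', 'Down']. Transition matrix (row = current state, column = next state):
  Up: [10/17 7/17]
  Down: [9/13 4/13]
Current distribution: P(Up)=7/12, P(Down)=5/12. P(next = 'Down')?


P(next=Down) = Σᵢ P(now=i)×P(i→Down)
= 7/12×7/17 + 5/12×4/13
= 49/204 + 5/39 = 977/2652

P = 977/2652 ≈ 0.3684


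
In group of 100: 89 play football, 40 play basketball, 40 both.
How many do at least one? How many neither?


|A∪B| = 89+40-40 = 89
Neither = 100-89 = 11

At least one: 89; Neither: 11


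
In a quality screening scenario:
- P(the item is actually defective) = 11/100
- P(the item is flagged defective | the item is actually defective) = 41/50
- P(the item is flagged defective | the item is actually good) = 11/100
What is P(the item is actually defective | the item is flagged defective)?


Using Bayes' theorem:
P(A|B) = P(B|A)·P(A) / P(B)

P(the item is flagged defective) = 41/50 × 11/100 + 11/100 × 89/100
= 451/5000 + 979/10000 = 1881/10000

P(the item is actually defective|the item is flagged defective) = (451/5000) / (1881/10000) = 82/171

P(the item is actually defective|the item is flagged defective) = 82/171 ≈ 47.95%


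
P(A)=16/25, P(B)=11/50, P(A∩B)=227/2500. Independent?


P(A)×P(B) = 88/625
P(A∩B) = 227/2500
Not equal → NOT independent

No, not independent


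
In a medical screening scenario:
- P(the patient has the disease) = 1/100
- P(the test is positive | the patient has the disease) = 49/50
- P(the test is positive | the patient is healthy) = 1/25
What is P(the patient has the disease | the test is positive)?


Using Bayes' theorem:
P(A|B) = P(B|A)·P(A) / P(B)

P(the test is positive) = 49/50 × 1/100 + 1/25 × 99/100
= 49/5000 + 99/2500 = 247/5000

P(the patient has the disease|the test is positive) = (49/5000) / (247/5000) = 49/247

P(the patient has the disease|the test is positive) = 49/247 ≈ 19.84%


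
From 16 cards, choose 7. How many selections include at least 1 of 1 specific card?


Complement: C(16,7) - C(15,7) = 11440 - 6435 = 5005

5005


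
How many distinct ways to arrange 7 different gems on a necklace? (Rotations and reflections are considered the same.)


Free circular arrangements: rotations and reflections both identified.
(n-1)!/2 = 6!/2 = 720/2 = 360

360


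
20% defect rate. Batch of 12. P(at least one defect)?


P(all good) = (4/5)^12 = 16777216/244140625
P(≥1 defect) = 227363409/244140625

P = 227363409/244140625 ≈ 93.13%


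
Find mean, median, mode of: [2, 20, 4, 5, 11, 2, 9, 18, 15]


Sorted: [2, 2, 4, 5, 9, 11, 15, 18, 20]
Mean = 86/9
Median = 9
Freq: {2: 2, 20: 1, 4: 1, 5: 1, 11: 1, 9: 1, 18: 1, 15: 1}
Mode: [2]

Mean=86/9, Median=9, Mode=2


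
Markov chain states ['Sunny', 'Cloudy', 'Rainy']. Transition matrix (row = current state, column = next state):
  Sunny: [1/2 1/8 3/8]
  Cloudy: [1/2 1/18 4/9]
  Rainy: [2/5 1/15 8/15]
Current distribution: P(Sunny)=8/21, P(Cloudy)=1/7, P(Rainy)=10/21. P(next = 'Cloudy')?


P(next=Cloudy) = Σᵢ P(now=i)×P(i→Cloudy)
= 8/21×1/8 + 1/7×1/18 + 10/21×1/15
= 1/21 + 1/126 + 2/63 = 11/126

P = 11/126 ≈ 0.0873


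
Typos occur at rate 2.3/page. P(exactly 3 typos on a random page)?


Poisson(λ=2.3): P(X=3) = e^(-λ)×λ^k/k!
= e^(-2.3) × 2.3^3 / 3!
≈ 0.1002588437 × 12.167 / 6 ≈ 0.203308

P(X=3) ≈ 0.203308 ≈ 20.33%


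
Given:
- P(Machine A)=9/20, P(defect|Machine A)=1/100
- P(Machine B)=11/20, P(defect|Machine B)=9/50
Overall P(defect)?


P(B) = Σ P(B|Aᵢ)×P(Aᵢ)
  1/100×9/20 = 9/2000
  9/50×11/20 = 99/1000
Sum = 207/2000

P(defect) = 207/2000 ≈ 10.35%


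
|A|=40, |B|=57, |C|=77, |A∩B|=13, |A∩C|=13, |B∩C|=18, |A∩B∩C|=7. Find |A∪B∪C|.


|A∪B∪C| = 40+57+77-13-13-18+7 = 137

|A∪B∪C| = 137


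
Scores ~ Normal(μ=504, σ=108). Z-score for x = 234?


z = (x - μ)/σ = (234 - 504)/108 = -2.5

z = -2.5


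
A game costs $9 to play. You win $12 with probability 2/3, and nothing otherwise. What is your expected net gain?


E[gain] = (12-9)×2/3 + (-9)×1/3
= 2 - 3 = -1

Expected net gain = $-1 ≈ $-1.00


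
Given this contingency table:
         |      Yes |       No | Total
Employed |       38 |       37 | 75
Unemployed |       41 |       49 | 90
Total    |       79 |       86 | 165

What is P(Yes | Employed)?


P(Yes | Employed) = 38/(38+37) = 38/75

P(Yes|Employed) = 38/75 ≈ 50.67%


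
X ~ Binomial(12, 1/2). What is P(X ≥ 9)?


P(X ≥ 9) = Σ P(X=i) for i=9..12
P(X=9) = 55/1024
P(X=10) = 33/2048
P(X=11) = 3/1024
P(X=12) = 1/4096
Sum = 299/4096

P(X ≥ 9) = 299/4096 ≈ 7.30%


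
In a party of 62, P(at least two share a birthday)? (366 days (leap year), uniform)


P(all different) = Π(366-i)/366 for i=0..61
= 0.004156
P(match) = 1 - 0.004156 = 0.995844

P ≈ 0.9958 ≈ 99.58%


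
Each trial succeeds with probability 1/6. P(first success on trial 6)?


Geometric: P(X=6) = (1-p)^(k-1)×p = (5/6)^5×1/6 = 3125/46656

P(X=6) = 3125/46656 ≈ 6.70%


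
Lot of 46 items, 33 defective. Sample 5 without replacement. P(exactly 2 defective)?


Hypergeometric: C(33,2)×C(13,3)/C(46,5)
= 528×286/1370754 = 2288/20769

P(X=2) = 2288/20769 ≈ 11.02%


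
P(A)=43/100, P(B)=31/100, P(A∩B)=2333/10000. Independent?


P(A)×P(B) = 1333/10000
P(A∩B) = 2333/10000
Not equal → NOT independent

No, not independent


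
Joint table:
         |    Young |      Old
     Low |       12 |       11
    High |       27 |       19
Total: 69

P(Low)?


P(Low) = (12+11)/69 = 23/69 = 1/3

P(Low) = 1/3 ≈ 33.33%


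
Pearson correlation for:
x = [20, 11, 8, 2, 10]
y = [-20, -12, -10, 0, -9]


n=5, Σx=51, Σy=-51, Σxy=-702, Σx²=689, Σy²=725
r = (5×(-702) - 51×(-51))/√((5×689 - 51²)(5×725 - (-51)²))
= -909/√(844×1024) = -909/√864256 ≈ -909/929.6537 ≈ -0.9778

r ≈ -0.9778


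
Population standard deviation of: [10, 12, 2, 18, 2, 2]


Mean = 46/6 = 23/3
  (10-23/3)²=49/9
  (12-23/3)²=169/9
  (2-23/3)²=289/9
  (18-23/3)²=961/9
  (2-23/3)²=289/9
  (2-23/3)²=289/9
Σ(x-μ)² = 682/3
σ² = (682/3)/6 = 341/9

σ = √(341/9) ≈ 6.1554


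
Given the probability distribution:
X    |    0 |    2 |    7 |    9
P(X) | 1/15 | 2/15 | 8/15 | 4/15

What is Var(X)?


E[X] = 32/5
E[X²] = 724/15
Var(X) = E[X²] - (E[X])² = 724/15 - 1024/25 = 548/75

Var(X) = 548/75 ≈ 7.3067


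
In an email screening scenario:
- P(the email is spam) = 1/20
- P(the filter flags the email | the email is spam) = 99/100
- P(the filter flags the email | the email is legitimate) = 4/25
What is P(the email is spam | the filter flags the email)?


Using Bayes' theorem:
P(A|B) = P(B|A)·P(A) / P(B)

P(the filter flags the email) = 99/100 × 1/20 + 4/25 × 19/20
= 99/2000 + 19/125 = 403/2000

P(the email is spam|the filter flags the email) = (99/2000) / (403/2000) = 99/403

P(the email is spam|the filter flags the email) = 99/403 ≈ 24.57%


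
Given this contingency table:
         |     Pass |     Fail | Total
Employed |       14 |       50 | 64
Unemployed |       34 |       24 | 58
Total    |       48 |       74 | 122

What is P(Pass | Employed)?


P(Pass | Employed) = 14/(14+50) = 14/64 = 7/32

P(Pass|Employed) = 7/32 ≈ 21.88%


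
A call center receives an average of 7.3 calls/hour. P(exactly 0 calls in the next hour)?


Poisson(λ=7.3): P(X=0) = e^(-λ)×λ^k/k!
= e^(-7.3) × 7.3^0 / 0!
≈ 0.0006755387752 × 1 / 1 ≈ 0.000676

P(X=0) ≈ 0.000676 ≈ 0.07%


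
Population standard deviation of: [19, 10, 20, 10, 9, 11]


Mean = 79/6
  (19-79/6)²=1225/36
  (10-79/6)²=361/36
  (20-79/6)²=1681/36
  (10-79/6)²=361/36
  (9-79/6)²=625/36
  (11-79/6)²=169/36
Σ(x-μ)² = 737/6
σ² = (737/6)/6 = 737/36

σ = √(737/36) ≈ 4.5246


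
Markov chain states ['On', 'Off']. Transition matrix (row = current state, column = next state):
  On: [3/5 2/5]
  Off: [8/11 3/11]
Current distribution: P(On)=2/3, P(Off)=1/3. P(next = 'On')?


P(next=On) = Σᵢ P(now=i)×P(i→On)
= 2/3×3/5 + 1/3×8/11
= 2/5 + 8/33 = 106/165

P = 106/165 ≈ 0.6424


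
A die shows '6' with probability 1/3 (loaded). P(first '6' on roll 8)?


Geometric: P(X=8) = (1-p)^(k-1)×p = (2/3)^7×1/3 = 128/6561

P(X=8) = 128/6561 ≈ 1.95%


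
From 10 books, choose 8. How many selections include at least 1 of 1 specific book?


Complement: C(10,8) - C(9,8) = 45 - 9 = 36

36


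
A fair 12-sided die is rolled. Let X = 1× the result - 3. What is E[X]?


E[die] = (1+12)/2 = 13/2
E[X] = 1×13/2 - 3 = 7/2

E[X] = 7/2


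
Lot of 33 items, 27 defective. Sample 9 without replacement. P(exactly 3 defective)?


Hypergeometric: C(27,3)×C(6,6)/C(33,9)
= 2925×1/38567100 = 3/39556

P(X=3) = 3/39556 ≈ 0.01%


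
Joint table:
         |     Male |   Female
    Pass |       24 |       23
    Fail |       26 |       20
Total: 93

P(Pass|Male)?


P(Pass|Male) = 24/(24+26) = 24/50 = 12/25

P = 12/25 ≈ 48.00%


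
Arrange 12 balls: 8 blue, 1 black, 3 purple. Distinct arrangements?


12!/(8!×1!×3!) = 1980

1980


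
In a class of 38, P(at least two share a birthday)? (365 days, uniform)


P(all different) = Π(365-i)/365 for i=0..37
= 0.135932
P(match) = 1 - 0.135932 = 0.864068

P ≈ 0.8641 ≈ 86.41%


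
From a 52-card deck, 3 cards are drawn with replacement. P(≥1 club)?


P(not a club) = 39/52 = 3/4
P(none in 3 draws) = (3/4)^3 = 27/64
P(≥1 club) = 1 - 27/64 = 37/64

P = 37/64 ≈ 57.81%


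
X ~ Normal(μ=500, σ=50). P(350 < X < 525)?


z₁=(350-500)/50=-3.0, z₂=(525-500)/50=0.5
P = Φ(0.5) - Φ(-3.0) = 0.691462 - 0.001350 = 0.690112 ≈ 0.6901

P(350 < X < 525) ≈ 0.6901


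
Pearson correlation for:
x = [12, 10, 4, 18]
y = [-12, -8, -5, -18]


n=4, Σx=44, Σy=-43, Σxy=-568, Σx²=584, Σy²=557
r = (4×(-568) - 44×(-43))/√((4×584 - 44²)(4×557 - (-43)²))
= -380/√(400×379) = -380/√151600 ≈ -380/389.3584 ≈ -0.9760

r ≈ -0.9760


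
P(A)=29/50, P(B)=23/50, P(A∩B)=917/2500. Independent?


P(A)×P(B) = 667/2500
P(A∩B) = 917/2500
Not equal → NOT independent

No, not independent


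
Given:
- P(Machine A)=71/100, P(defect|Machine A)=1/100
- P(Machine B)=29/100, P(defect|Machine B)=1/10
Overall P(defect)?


P(B) = Σ P(B|Aᵢ)×P(Aᵢ)
  1/100×71/100 = 71/10000
  1/10×29/100 = 29/1000
Sum = 361/10000

P(defect) = 361/10000 ≈ 3.61%


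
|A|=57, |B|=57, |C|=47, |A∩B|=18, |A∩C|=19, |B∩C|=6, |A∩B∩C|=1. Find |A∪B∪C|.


|A∪B∪C| = 57+57+47-18-19-6+1 = 119

|A∪B∪C| = 119


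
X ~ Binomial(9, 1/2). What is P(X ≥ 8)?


P(X ≥ 8) = Σ P(X=i) for i=8..9
P(X=8) = 9/512
P(X=9) = 1/512
Sum = 5/256

P(X ≥ 8) = 5/256 ≈ 1.95%


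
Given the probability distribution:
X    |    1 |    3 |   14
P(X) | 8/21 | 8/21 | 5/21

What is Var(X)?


E[X] = 34/7
E[X²] = 1060/21
Var(X) = E[X²] - (E[X])² = 1060/21 - 1156/49 = 3952/147

Var(X) = 3952/147 ≈ 26.8844


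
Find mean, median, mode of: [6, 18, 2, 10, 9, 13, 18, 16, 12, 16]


Sorted: [2, 6, 9, 10, 12, 13, 16, 16, 18, 18]
Mean = 120/10 = 12
Median = 25/2
Freq: {6: 1, 18: 2, 2: 1, 10: 1, 9: 1, 13: 1, 16: 2, 12: 1}
Mode: [16, 18]

Mean=12, Median=25/2, Mode=[16, 18]


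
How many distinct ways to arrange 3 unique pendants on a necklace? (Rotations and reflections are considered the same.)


Free circular arrangements: rotations and reflections both identified.
(n-1)!/2 = 2!/2 = 2/2 = 1

1


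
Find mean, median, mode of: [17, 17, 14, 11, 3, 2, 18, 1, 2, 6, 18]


Sorted: [1, 2, 2, 3, 6, 11, 14, 17, 17, 18, 18]
Mean = 109/11
Median = 11
Freq: {17: 2, 14: 1, 11: 1, 3: 1, 2: 2, 18: 2, 1: 1, 6: 1}
Mode: [2, 17, 18]

Mean=109/11, Median=11, Mode=[2, 17, 18]


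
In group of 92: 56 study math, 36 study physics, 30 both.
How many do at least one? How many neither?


|A∪B| = 56+36-30 = 62
Neither = 92-62 = 30

At least one: 62; Neither: 30


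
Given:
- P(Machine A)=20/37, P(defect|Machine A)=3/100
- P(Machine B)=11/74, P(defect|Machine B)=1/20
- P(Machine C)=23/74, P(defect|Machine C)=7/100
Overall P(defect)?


P(B) = Σ P(B|Aᵢ)×P(Aᵢ)
  3/100×20/37 = 3/185
  1/20×11/74 = 11/1480
  7/100×23/74 = 161/7400
Sum = 42/925

P(defect) = 42/925 ≈ 4.54%


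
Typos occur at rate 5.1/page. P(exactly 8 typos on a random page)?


Poisson(λ=5.1): P(X=8) = e^(-λ)×λ^k/k!
= e^(-5.1) × 5.1^8 / 8!
≈ 0.006096746566 × 457679.445704 / 40320 ≈ 0.069205

P(X=8) ≈ 0.069205 ≈ 6.92%


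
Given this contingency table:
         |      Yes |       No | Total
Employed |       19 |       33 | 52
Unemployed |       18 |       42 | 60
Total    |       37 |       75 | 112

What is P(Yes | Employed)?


P(Yes | Employed) = 19/(19+33) = 19/52

P(Yes|Employed) = 19/52 ≈ 36.54%


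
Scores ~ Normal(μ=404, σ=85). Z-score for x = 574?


z = (x - μ)/σ = (574 - 404)/85 = 2.0

z = 2.0


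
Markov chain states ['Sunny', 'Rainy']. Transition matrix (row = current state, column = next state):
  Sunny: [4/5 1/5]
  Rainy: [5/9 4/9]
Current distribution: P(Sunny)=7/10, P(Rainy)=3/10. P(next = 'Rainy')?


P(next=Rainy) = Σᵢ P(now=i)×P(i→Rainy)
= 7/10×1/5 + 3/10×4/9
= 7/50 + 2/15 = 41/150

P = 41/150 ≈ 0.2733


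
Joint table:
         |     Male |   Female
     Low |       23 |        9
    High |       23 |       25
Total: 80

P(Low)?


P(Low) = (23+9)/80 = 32/80 = 2/5

P(Low) = 2/5 ≈ 40.00%


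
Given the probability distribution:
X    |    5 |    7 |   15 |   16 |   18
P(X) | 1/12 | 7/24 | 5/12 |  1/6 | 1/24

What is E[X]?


E[X] = Σ x·P(X=x)
= (5)×(1/12) + (7)×(7/24) + (15)×(5/12) + (16)×(1/6) + (18)×(1/24)
= 97/8

E[X] = 97/8


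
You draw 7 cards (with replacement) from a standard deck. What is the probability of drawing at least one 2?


P(not a 2) = 48/52 = 12/13
P(none in 7 draws) = (12/13)^7 = 35831808/62748517
P(≥1 2) = 1 - 35831808/62748517 = 26916709/62748517

P = 26916709/62748517 ≈ 42.90%


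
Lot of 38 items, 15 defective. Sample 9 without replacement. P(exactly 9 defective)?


Hypergeometric: C(15,9)×C(23,0)/C(38,9)
= 5005×1/163011640 = 91/2963848

P(X=9) = 91/2963848 ≈ 0.00%


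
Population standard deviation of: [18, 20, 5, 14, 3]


Mean = 60/5 = 12
  (18-12)²=36
  (20-12)²=64
  (5-12)²=49
  (14-12)²=4
  (3-12)²=81
Σ(x-μ)² = 234
σ² = 234/5

σ = √(234/5) ≈ 6.8411


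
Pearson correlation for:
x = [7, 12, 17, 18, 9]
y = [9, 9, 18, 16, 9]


n=5, Σx=63, Σy=61, Σxy=846, Σx²=887, Σy²=823
r = (5×846 - 63×61)/√((5×887 - 63²)(5×823 - 61²))
= 387/√(466×394) = 387/√183604 ≈ 387/428.4904 ≈ 0.9032

r ≈ 0.9032


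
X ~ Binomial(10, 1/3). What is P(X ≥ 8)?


P(X ≥ 8) = Σ P(X=i) for i=8..10
P(X=8) = 20/6561
P(X=9) = 20/59049
P(X=10) = 1/59049
Sum = 67/19683

P(X ≥ 8) = 67/19683 ≈ 0.34%


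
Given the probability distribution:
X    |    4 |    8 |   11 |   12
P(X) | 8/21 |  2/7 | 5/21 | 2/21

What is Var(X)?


E[X] = 53/7
E[X²] = 1405/21
Var(X) = E[X²] - (E[X])² = 1405/21 - 2809/49 = 1408/147

Var(X) = 1408/147 ≈ 9.5782


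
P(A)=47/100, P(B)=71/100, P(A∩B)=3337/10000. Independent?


P(A)×P(B) = 3337/10000
P(A∩B) = 3337/10000
Equal ✓ → Independent

Yes, independent


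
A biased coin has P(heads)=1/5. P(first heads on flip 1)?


Geometric: P(X=1) = (1-p)^(k-1)×p = (4/5)^0×1/5 = 1/5

P(X=1) = 1/5 ≈ 20.00%


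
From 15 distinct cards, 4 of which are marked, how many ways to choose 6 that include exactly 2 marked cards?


Choose 2 of the 4 marked cards and 4 of the other 11 cards:
C(4,2)×C(11,4) = 6×330 = 1980

1980


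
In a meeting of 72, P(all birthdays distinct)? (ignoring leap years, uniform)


P(all different) = Π(365-i)/365 for i=0..71
= (365/365)×(364/365)×...×(294/365)
= 0.000547

P ≈ 0.0005 ≈ 0.05%


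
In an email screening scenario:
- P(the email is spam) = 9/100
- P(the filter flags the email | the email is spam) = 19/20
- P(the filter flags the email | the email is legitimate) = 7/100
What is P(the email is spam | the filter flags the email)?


Using Bayes' theorem:
P(A|B) = P(B|A)·P(A) / P(B)

P(the filter flags the email) = 19/20 × 9/100 + 7/100 × 91/100
= 171/2000 + 637/10000 = 373/2500

P(the email is spam|the filter flags the email) = (171/2000) / (373/2500) = 855/1492

P(the email is spam|the filter flags the email) = 855/1492 ≈ 57.31%


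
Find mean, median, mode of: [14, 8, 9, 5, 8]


Sorted: [5, 8, 8, 9, 14]
Mean = 44/5
Median = 8
Freq: {14: 1, 8: 2, 9: 1, 5: 1}
Mode: [8]

Mean=44/5, Median=8, Mode=8


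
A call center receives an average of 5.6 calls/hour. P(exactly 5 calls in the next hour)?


Poisson(λ=5.6): P(X=5) = e^(-λ)×λ^k/k!
= e^(-5.6) × 5.6^5 / 5!
≈ 0.003697863716 × 5507.31776 / 120 ≈ 0.169711

P(X=5) ≈ 0.169711 ≈ 16.97%


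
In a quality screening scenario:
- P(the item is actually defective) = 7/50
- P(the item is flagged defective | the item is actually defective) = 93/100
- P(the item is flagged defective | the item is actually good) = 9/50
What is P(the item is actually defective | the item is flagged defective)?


Using Bayes' theorem:
P(A|B) = P(B|A)·P(A) / P(B)

P(the item is flagged defective) = 93/100 × 7/50 + 9/50 × 43/50
= 651/5000 + 387/2500 = 57/200

P(the item is actually defective|the item is flagged defective) = (651/5000) / (57/200) = 217/475

P(the item is actually defective|the item is flagged defective) = 217/475 ≈ 45.68%


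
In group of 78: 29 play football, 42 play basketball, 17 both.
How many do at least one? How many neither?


|A∪B| = 29+42-17 = 54
Neither = 78-54 = 24

At least one: 54; Neither: 24


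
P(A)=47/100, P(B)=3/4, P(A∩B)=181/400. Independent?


P(A)×P(B) = 141/400
P(A∩B) = 181/400
Not equal → NOT independent

No, not independent


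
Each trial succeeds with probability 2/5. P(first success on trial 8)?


Geometric: P(X=8) = (1-p)^(k-1)×p = (3/5)^7×2/5 = 4374/390625

P(X=8) = 4374/390625 ≈ 1.12%


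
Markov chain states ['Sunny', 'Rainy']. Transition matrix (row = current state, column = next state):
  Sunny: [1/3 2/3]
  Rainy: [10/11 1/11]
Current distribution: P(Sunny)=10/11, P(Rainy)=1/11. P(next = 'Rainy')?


P(next=Rainy) = Σᵢ P(now=i)×P(i→Rainy)
= 10/11×2/3 + 1/11×1/11
= 20/33 + 1/121 = 223/363

P = 223/363 ≈ 0.6143


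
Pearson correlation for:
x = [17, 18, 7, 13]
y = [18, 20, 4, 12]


n=4, Σx=55, Σy=54, Σxy=850, Σx²=831, Σy²=884
r = (4×850 - 55×54)/√((4×831 - 55²)(4×884 - 54²))
= 430/√(299×620) = 430/√185380 ≈ 430/430.5578 ≈ 0.9987

r ≈ 0.9987


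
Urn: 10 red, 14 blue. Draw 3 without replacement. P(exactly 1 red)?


Hypergeometric: C(10,1)×C(14,2)/C(24,3)
= 10×91/2024 = 455/1012

P(X=1) = 455/1012 ≈ 44.96%


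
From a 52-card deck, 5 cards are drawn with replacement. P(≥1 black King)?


P(not a black King) = 50/52 = 25/26
P(none in 5 draws) = (25/26)^5 = 9765625/11881376
P(≥1 black King) = 1 - 9765625/11881376 = 2115751/11881376

P = 2115751/11881376 ≈ 17.81%


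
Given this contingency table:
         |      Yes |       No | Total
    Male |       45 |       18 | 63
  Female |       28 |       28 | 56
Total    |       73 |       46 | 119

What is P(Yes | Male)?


P(Yes | Male) = 45/(45+18) = 45/63 = 5/7

P(Yes|Male) = 5/7 ≈ 71.43%


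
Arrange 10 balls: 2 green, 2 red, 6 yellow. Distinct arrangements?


10!/(2!×2!×6!) = 1260

1260


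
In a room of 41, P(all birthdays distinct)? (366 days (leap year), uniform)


P(all different) = Π(366-i)/366 for i=0..40
= (366/366)×(365/366)×...×(326/366)
= 0.097493

P ≈ 0.0975 ≈ 9.75%


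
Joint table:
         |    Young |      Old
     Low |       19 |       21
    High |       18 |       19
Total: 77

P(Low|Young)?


P(Low|Young) = 19/(19+18) = 19/37

P = 19/37 ≈ 51.35%


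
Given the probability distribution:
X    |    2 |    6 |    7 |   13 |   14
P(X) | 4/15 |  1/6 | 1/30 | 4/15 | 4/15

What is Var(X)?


E[X] = 269/30
E[X²] = 3181/30
Var(X) = E[X²] - (E[X])² = 3181/30 - 72361/900 = 23069/900

Var(X) = 23069/900 ≈ 25.6322


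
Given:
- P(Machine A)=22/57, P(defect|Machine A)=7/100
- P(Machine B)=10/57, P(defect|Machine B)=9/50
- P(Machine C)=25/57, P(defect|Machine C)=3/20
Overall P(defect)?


P(B) = Σ P(B|Aᵢ)×P(Aᵢ)
  7/100×22/57 = 77/2850
  9/50×10/57 = 3/95
  3/20×25/57 = 5/76
Sum = 709/5700

P(defect) = 709/5700 ≈ 12.44%


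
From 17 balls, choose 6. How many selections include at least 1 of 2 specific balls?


Complement: C(17,6) - C(15,6) = 12376 - 5005 = 7371

7371


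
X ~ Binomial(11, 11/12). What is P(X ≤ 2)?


P(X ≤ 2) = Σ P(X=i) for i=0..2
P(X=0) = 1/743008370688
P(X=1) = 121/743008370688
P(X=2) = 6655/743008370688
Sum = 251/27518828544

P(X ≤ 2) = 251/27518828544 ≈ 0.00%


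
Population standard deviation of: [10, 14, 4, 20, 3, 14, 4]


Mean = 69/7
  (10-69/7)²=1/49
  (14-69/7)²=841/49
  (4-69/7)²=1681/49
  (20-69/7)²=5041/49
  (3-69/7)²=2304/49
  (14-69/7)²=841/49
  (4-69/7)²=1681/49
Σ(x-μ)² = 1770/7
σ² = (1770/7)/7 = 1770/49

σ = √(1770/49) ≈ 6.0102


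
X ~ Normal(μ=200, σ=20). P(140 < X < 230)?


z₁=(140-200)/20=-3.0, z₂=(230-200)/20=1.5
P = Φ(1.5) - Φ(-3.0) = 0.933193 - 0.001350 = 0.931843 ≈ 0.9318

P(140 < X < 230) ≈ 0.9318


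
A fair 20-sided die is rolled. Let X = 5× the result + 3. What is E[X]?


E[die] = (1+20)/2 = 21/2
E[X] = 5×21/2 + 3 = 111/2

E[X] = 111/2


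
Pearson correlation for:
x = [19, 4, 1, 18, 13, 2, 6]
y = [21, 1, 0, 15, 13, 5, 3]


n=7, Σx=63, Σy=58, Σxy=870, Σx²=911, Σy²=870
r = (7×870 - 63×58)/√((7×911 - 63²)(7×870 - 58²))
= 2436/√(2408×2726) = 2436/√6564208 ≈ 2436/2562.0710 ≈ 0.9508

r ≈ 0.9508


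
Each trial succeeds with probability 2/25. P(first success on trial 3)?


Geometric: P(X=3) = (1-p)^(k-1)×p = (23/25)^2×2/25 = 1058/15625

P(X=3) = 1058/15625 ≈ 6.77%


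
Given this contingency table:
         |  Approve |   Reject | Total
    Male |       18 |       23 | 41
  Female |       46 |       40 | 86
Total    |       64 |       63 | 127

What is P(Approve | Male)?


P(Approve | Male) = 18/(18+23) = 18/41

P(Approve|Male) = 18/41 ≈ 43.90%


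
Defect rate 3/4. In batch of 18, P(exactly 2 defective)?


Binomial: P(X=2) = C(18,2)×p^2×(1-p)^16
= 153 × 9/16 × 1/4294967296 = 1377/68719476736

P(X=2) = 1377/68719476736 ≈ 0.00%


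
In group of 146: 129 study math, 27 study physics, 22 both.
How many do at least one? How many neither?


|A∪B| = 129+27-22 = 134
Neither = 146-134 = 12

At least one: 134; Neither: 12


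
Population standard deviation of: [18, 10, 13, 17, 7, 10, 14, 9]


Mean = 98/8 = 49/4
  (18-49/4)²=529/16
  (10-49/4)²=81/16
  (13-49/4)²=9/16
  (17-49/4)²=361/16
  (7-49/4)²=441/16
  (10-49/4)²=81/16
  (14-49/4)²=49/16
  (9-49/4)²=169/16
Σ(x-μ)² = 215/2
σ² = (215/2)/8 = 215/16

σ = √(215/16) ≈ 3.6657


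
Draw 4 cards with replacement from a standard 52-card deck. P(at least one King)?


P(not a King) = 48/52 = 12/13
P(none in 4 draws) = (12/13)^4 = 20736/28561
P(≥1 King) = 1 - 20736/28561 = 7825/28561

P = 7825/28561 ≈ 27.40%


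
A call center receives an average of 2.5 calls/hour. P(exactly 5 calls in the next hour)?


Poisson(λ=2.5): P(X=5) = e^(-λ)×λ^k/k!
= e^(-2.5) × 2.5^5 / 5!
≈ 0.08208499862 × 97.65625 / 120 ≈ 0.066801

P(X=5) ≈ 0.066801 ≈ 6.68%


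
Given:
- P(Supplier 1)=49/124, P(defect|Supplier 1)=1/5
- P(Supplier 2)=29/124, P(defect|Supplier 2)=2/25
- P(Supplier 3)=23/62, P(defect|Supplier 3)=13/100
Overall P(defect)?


P(B) = Σ P(B|Aᵢ)×P(Aᵢ)
  1/5×49/124 = 49/620
  2/25×29/124 = 29/1550
  13/100×23/62 = 299/6200
Sum = 181/1240

P(defect) = 181/1240 ≈ 14.60%


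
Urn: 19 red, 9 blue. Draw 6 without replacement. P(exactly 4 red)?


Hypergeometric: C(19,4)×C(9,2)/C(28,6)
= 3876×36/376740 = 3876/10465

P(X=4) = 3876/10465 ≈ 37.04%


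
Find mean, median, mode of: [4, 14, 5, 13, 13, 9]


Sorted: [4, 5, 9, 13, 13, 14]
Mean = 58/6 = 29/3
Median = 11
Freq: {4: 1, 14: 1, 5: 1, 13: 2, 9: 1}
Mode: [13]

Mean=29/3, Median=11, Mode=13


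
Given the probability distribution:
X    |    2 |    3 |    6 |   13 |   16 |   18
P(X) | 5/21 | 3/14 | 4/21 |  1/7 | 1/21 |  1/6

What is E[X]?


E[X] = Σ x·P(X=x)
= (2)×(5/21) + (3)×(3/14) + (6)×(4/21) + (13)×(1/7) + (16)×(1/21) + (18)×(1/6)
= 331/42

E[X] = 331/42


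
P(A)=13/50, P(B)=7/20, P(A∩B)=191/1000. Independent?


P(A)×P(B) = 91/1000
P(A∩B) = 191/1000
Not equal → NOT independent

No, not independent


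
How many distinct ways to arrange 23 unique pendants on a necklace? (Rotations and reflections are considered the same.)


Free circular arrangements: rotations and reflections both identified.
(n-1)!/2 = 22!/2 = 1124000727777607680000/2 = 562000363888803840000

562000363888803840000


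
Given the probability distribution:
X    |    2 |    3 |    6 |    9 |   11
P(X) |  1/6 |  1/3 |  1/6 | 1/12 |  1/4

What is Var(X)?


E[X] = 35/6
E[X²] = 140/3
Var(X) = E[X²] - (E[X])² = 140/3 - 1225/36 = 455/36

Var(X) = 455/36 ≈ 12.6389


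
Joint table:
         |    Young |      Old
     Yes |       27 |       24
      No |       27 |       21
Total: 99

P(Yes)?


P(Yes) = (27+24)/99 = 51/99 = 17/33

P(Yes) = 17/33 ≈ 51.52%


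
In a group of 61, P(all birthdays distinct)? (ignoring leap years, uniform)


P(all different) = Π(365-i)/365 for i=0..60
= (365/365)×(364/365)×...×(305/365)
= 0.004911

P ≈ 0.0049 ≈ 0.49%


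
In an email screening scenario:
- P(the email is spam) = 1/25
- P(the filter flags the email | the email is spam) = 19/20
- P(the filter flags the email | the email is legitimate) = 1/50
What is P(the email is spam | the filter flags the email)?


Using Bayes' theorem:
P(A|B) = P(B|A)·P(A) / P(B)

P(the filter flags the email) = 19/20 × 1/25 + 1/50 × 24/25
= 19/500 + 12/625 = 143/2500

P(the email is spam|the filter flags the email) = (19/500) / (143/2500) = 95/143

P(the email is spam|the filter flags the email) = 95/143 ≈ 66.43%


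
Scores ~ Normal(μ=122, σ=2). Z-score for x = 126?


z = (x - μ)/σ = (126 - 122)/2 = 2.0

z = 2.0


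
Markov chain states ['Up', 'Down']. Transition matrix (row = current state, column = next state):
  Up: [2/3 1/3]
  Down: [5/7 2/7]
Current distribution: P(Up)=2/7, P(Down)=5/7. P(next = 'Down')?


P(next=Down) = Σᵢ P(now=i)×P(i→Down)
= 2/7×1/3 + 5/7×2/7
= 2/21 + 10/49 = 44/147

P = 44/147 ≈ 0.2993


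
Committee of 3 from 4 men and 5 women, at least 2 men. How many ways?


Count by #men:
  2M,1W: C(4,2)×C(5,1)=30
  3M,0W: C(4,3)×C(5,0)=4
Total = 34

34


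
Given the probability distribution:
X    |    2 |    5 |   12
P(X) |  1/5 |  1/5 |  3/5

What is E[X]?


E[X] = Σ x·P(X=x)
= (2)×(1/5) + (5)×(1/5) + (12)×(3/5)
= 43/5

E[X] = 43/5


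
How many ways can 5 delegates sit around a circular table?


Circular arrangements of 5 distinct objects: fix one position to break rotational symmetry.
(n-1)! = 4! = 24

24


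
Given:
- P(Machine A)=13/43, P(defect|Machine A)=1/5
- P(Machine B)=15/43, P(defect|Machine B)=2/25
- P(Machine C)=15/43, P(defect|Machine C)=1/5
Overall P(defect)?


P(B) = Σ P(B|Aᵢ)×P(Aᵢ)
  1/5×13/43 = 13/215
  2/25×15/43 = 6/215
  1/5×15/43 = 3/43
Sum = 34/215

P(defect) = 34/215 ≈ 15.81%


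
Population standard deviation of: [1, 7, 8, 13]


Mean = 29/4
  (1-29/4)²=625/16
  (7-29/4)²=1/16
  (8-29/4)²=9/16
  (13-29/4)²=529/16
Σ(x-μ)² = 291/4
σ² = (291/4)/4 = 291/16

σ = √(291/16) ≈ 4.2647


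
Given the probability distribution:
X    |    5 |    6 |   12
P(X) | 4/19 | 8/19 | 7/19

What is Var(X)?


E[X] = 8
E[X²] = 1396/19
Var(X) = E[X²] - (E[X])² = 1396/19 - 64 = 180/19

Var(X) = 180/19 ≈ 9.4737


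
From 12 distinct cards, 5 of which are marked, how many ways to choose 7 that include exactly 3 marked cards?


Choose 3 of the 5 marked cards and 4 of the other 7 cards:
C(5,3)×C(7,4) = 10×35 = 350

350


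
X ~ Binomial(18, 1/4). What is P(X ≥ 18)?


P(X ≥ 18) = Σ P(X=i) for i=18..18
P(X=18) = 1/68719476736
Sum = 1/68719476736

P(X ≥ 18) = 1/68719476736 ≈ 0.00%


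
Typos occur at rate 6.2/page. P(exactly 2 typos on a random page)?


Poisson(λ=6.2): P(X=2) = e^(-λ)×λ^k/k!
= e^(-6.2) × 6.2^2 / 2!
≈ 0.002029430636 × 38.44 / 2 ≈ 0.039006

P(X=2) ≈ 0.039006 ≈ 3.90%


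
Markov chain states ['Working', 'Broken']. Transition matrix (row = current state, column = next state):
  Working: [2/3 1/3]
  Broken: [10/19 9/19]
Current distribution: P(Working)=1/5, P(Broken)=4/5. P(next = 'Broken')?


P(next=Broken) = Σᵢ P(now=i)×P(i→Broken)
= 1/5×1/3 + 4/5×9/19
= 1/15 + 36/95 = 127/285

P = 127/285 ≈ 0.4456


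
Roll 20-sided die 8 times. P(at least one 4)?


P(no 4)^8 = (19/20)^8 = 16983563041/25600000000
P(≥1) = 1 - 16983563041/25600000000 = 8616436959/25600000000

P = 8616436959/25600000000 ≈ 33.66%


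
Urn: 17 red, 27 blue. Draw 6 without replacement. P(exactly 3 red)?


Hypergeometric: C(17,3)×C(27,3)/C(44,6)
= 680×2925/7059052 = 38250/135751

P(X=3) = 38250/135751 ≈ 28.18%


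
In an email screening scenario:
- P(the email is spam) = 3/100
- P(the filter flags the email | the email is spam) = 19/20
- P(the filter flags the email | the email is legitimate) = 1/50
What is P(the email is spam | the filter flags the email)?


Using Bayes' theorem:
P(A|B) = P(B|A)·P(A) / P(B)

P(the filter flags the email) = 19/20 × 3/100 + 1/50 × 97/100
= 57/2000 + 97/5000 = 479/10000

P(the email is spam|the filter flags the email) = (57/2000) / (479/10000) = 285/479

P(the email is spam|the filter flags the email) = 285/479 ≈ 59.50%


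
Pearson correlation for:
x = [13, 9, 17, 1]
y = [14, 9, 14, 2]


n=4, Σx=40, Σy=39, Σxy=503, Σx²=540, Σy²=477
r = (4×503 - 40×39)/√((4×540 - 40²)(4×477 - 39²))
= 452/√(560×387) = 452/√216720 ≈ 452/465.5320 ≈ 0.9709

r ≈ 0.9709


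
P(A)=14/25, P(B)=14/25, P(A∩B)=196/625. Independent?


P(A)×P(B) = 196/625
P(A∩B) = 196/625
Equal ✓ → Independent

Yes, independent


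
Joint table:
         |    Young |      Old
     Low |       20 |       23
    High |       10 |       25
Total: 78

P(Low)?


P(Low) = (20+23)/78 = 43/78

P(Low) = 43/78 ≈ 55.13%


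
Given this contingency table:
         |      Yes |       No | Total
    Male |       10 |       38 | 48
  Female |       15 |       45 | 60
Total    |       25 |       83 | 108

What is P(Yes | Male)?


P(Yes | Male) = 10/(10+38) = 10/48 = 5/24

P(Yes|Male) = 5/24 ≈ 20.83%


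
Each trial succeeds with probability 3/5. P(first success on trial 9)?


Geometric: P(X=9) = (1-p)^(k-1)×p = (2/5)^8×3/5 = 768/1953125

P(X=9) = 768/1953125 ≈ 0.04%


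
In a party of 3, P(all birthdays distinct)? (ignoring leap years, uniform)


P(all different) = Π(365-i)/365 for i=0..2
= (365/365)×(364/365)×...×(363/365)
= 0.991796

P ≈ 0.9918 ≈ 99.18%


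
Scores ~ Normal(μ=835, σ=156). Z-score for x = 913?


z = (x - μ)/σ = (913 - 835)/156 = 0.5

z = 0.5


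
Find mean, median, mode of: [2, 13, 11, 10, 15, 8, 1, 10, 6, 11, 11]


Sorted: [1, 2, 6, 8, 10, 10, 11, 11, 11, 13, 15]
Mean = 98/11
Median = 10
Freq: {2: 1, 13: 1, 11: 3, 10: 2, 15: 1, 8: 1, 1: 1, 6: 1}
Mode: [11]

Mean=98/11, Median=10, Mode=11


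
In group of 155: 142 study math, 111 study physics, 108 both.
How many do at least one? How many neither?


|A∪B| = 142+111-108 = 145
Neither = 155-145 = 10

At least one: 145; Neither: 10


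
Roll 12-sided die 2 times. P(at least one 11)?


P(no 11)^2 = (11/12)^2 = 121/144
P(≥1) = 1 - 121/144 = 23/144

P = 23/144 ≈ 15.97%


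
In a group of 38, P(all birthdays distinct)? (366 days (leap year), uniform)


P(all different) = Π(366-i)/366 for i=0..37
= (366/366)×(365/366)×...×(329/366)
= 0.136703

P ≈ 0.1367 ≈ 13.67%


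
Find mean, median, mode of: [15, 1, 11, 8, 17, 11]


Sorted: [1, 8, 11, 11, 15, 17]
Mean = 63/6 = 21/2
Median = 11
Freq: {15: 1, 1: 1, 11: 2, 8: 1, 17: 1}
Mode: [11]

Mean=21/2, Median=11, Mode=11


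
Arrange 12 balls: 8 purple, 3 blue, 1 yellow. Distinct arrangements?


12!/(8!×3!×1!) = 1980

1980


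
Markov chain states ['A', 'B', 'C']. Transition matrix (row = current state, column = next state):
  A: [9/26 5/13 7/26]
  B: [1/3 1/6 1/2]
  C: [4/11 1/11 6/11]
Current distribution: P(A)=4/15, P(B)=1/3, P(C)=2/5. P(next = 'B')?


P(next=B) = Σᵢ P(now=i)×P(i→B)
= 4/15×5/13 + 1/3×1/6 + 2/5×1/11
= 4/39 + 1/18 + 2/55 = 2503/12870

P = 2503/12870 ≈ 0.1945


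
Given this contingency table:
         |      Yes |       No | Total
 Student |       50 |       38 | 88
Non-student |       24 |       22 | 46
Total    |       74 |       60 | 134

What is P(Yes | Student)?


P(Yes | Student) = 50/(50+38) = 50/88 = 25/44

P(Yes|Student) = 25/44 ≈ 56.82%


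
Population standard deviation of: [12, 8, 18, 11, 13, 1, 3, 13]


Mean = 79/8
  (12-79/8)²=289/64
  (8-79/8)²=225/64
  (18-79/8)²=4225/64
  (11-79/8)²=81/64
  (13-79/8)²=625/64
  (1-79/8)²=5041/64
  (3-79/8)²=3025/64
  (13-79/8)²=625/64
Σ(x-μ)² = 1767/8
σ² = (1767/8)/8 = 1767/64

σ = √(1767/64) ≈ 5.2545


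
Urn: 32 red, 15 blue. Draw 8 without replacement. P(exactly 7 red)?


Hypergeometric: C(32,7)×C(15,1)/C(47,8)
= 3365856×15/314457495 = 3365856/20963833

P(X=7) = 3365856/20963833 ≈ 16.06%


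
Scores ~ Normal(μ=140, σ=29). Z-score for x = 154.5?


z = (x - μ)/σ = (154.5 - 140)/29 = 0.5

z = 0.5


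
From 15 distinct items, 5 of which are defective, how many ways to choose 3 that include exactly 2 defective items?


Choose 2 of the 5 defective items and 1 of the other 10 items:
C(5,2)×C(10,1) = 10×10 = 100

100


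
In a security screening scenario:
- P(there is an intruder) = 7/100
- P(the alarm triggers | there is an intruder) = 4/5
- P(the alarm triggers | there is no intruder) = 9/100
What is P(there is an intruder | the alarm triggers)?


Using Bayes' theorem:
P(A|B) = P(B|A)·P(A) / P(B)

P(the alarm triggers) = 4/5 × 7/100 + 9/100 × 93/100
= 7/125 + 837/10000 = 1397/10000

P(there is an intruder|the alarm triggers) = (7/125) / (1397/10000) = 560/1397

P(there is an intruder|the alarm triggers) = 560/1397 ≈ 40.09%


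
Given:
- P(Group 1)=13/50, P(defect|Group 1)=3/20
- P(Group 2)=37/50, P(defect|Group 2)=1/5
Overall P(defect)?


P(B) = Σ P(B|Aᵢ)×P(Aᵢ)
  3/20×13/50 = 39/1000
  1/5×37/50 = 37/250
Sum = 187/1000

P(defect) = 187/1000 ≈ 18.70%


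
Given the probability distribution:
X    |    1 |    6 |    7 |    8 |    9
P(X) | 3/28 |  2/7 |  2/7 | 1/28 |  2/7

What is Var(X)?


E[X] = 187/28
E[X²] = 1395/28
Var(X) = E[X²] - (E[X])² = 1395/28 - 34969/784 = 4091/784

Var(X) = 4091/784 ≈ 5.2181


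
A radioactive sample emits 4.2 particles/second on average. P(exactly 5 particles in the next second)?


Poisson(λ=4.2): P(X=5) = e^(-λ)×λ^k/k!
= e^(-4.2) × 4.2^5 / 5!
≈ 0.01499557682 × 1306.91232 / 120 ≈ 0.163316

P(X=5) ≈ 0.163316 ≈ 16.33%


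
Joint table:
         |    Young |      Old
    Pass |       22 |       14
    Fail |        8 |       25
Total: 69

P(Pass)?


P(Pass) = (22+14)/69 = 36/69 = 12/23

P(Pass) = 12/23 ≈ 52.17%


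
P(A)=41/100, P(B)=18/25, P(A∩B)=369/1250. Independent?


P(A)×P(B) = 369/1250
P(A∩B) = 369/1250
Equal ✓ → Independent

Yes, independent


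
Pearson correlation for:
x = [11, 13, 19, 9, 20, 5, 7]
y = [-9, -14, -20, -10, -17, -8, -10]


n=7, Σx=84, Σy=-88, Σxy=-1201, Σx²=1206, Σy²=1230
r = (7×(-1201) - 84×(-88))/√((7×1206 - 84²)(7×1230 - (-88)²))
= -1015/√(1386×866) = -1015/√1200276 ≈ -1015/1095.5711 ≈ -0.9265

r ≈ -0.9265


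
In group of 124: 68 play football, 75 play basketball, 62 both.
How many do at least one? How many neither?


|A∪B| = 68+75-62 = 81
Neither = 124-81 = 43

At least one: 81; Neither: 43


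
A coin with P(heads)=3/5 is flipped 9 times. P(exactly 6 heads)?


Binomial: P(X=6) = C(9,6)×p^6×(1-p)^3
= 84 × 729/15625 × 8/125 = 489888/1953125

P(X=6) = 489888/1953125 ≈ 25.08%


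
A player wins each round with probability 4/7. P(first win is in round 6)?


Geometric: P(X=6) = (1-p)^(k-1)×p = (3/7)^5×4/7 = 972/117649

P(X=6) = 972/117649 ≈ 0.83%


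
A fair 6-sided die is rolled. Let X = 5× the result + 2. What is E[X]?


E[die] = (1+6)/2 = 7/2
E[X] = 5×7/2 + 2 = 39/2

E[X] = 39/2


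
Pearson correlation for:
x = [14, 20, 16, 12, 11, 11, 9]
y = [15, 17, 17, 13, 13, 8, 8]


n=7, Σx=93, Σy=91, Σxy=1281, Σx²=1319, Σy²=1269
r = (7×1281 - 93×91)/√((7×1319 - 93²)(7×1269 - 91²))
= 504/√(584×602) = 504/√351568 ≈ 504/592.9317 ≈ 0.8500

r ≈ 0.8500


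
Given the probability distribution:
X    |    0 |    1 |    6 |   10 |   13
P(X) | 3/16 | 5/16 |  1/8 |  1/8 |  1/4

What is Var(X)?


E[X] = 89/16
E[X²] = 953/16
Var(X) = E[X²] - (E[X])² = 953/16 - 7921/256 = 7327/256

Var(X) = 7327/256 ≈ 28.6211
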